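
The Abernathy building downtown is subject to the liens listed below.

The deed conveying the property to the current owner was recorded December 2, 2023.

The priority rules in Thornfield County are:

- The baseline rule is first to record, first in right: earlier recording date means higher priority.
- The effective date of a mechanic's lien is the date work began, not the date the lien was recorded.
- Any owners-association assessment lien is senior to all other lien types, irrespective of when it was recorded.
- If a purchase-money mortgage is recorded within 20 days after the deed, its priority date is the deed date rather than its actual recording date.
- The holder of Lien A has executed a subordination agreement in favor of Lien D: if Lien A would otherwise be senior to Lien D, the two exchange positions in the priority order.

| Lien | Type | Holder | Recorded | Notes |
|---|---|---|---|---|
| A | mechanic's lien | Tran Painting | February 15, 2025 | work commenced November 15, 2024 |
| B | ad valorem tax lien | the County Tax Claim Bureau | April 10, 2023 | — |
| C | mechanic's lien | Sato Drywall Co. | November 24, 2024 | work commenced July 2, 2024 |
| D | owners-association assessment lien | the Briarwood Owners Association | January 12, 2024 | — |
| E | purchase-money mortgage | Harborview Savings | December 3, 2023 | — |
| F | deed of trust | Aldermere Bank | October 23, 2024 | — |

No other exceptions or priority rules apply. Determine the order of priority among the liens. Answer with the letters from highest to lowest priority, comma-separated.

D, B, E, C, F, A

Adjusting effective dates: A is treated as recorded November 15, 2024, the work-commencement date; C's effective date is July 2, 2024, when work began; E was recorded within the 20-day window, so its effective date is the deed date December 2, 2023.
D is an owners-association assessment lien and takes priority over every other lien.
Among the remaining liens, by effective date: B (April 10, 2023), E (December 2, 2023), C (July 2, 2024), F (October 23, 2024), A (November 15, 2024).
A is already junior to D, so the subordination agreement changes nothing.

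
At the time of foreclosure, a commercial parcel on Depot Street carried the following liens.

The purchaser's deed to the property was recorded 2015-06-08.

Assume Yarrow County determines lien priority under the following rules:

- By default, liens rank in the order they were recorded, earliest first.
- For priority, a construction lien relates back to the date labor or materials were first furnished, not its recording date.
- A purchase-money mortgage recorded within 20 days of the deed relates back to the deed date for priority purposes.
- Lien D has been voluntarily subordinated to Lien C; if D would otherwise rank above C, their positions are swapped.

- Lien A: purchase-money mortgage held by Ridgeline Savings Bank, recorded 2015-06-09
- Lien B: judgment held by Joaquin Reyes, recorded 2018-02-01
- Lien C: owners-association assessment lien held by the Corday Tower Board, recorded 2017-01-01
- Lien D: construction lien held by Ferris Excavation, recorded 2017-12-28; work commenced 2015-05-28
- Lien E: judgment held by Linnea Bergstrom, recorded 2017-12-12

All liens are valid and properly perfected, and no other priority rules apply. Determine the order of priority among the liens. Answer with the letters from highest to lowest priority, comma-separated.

First, effective dates: A was recorded within the 20-day window, so its effective date is the deed date 2015-06-08; D's effective date is 2015-05-28, when work began.
Ordering by effective date: D (2015-05-28), A (2015-06-08), C (2017-01-01), E (2017-12-12), B (2018-02-01).
D is senior to C before the subordination, so the two trade places.

C, A, D, E, B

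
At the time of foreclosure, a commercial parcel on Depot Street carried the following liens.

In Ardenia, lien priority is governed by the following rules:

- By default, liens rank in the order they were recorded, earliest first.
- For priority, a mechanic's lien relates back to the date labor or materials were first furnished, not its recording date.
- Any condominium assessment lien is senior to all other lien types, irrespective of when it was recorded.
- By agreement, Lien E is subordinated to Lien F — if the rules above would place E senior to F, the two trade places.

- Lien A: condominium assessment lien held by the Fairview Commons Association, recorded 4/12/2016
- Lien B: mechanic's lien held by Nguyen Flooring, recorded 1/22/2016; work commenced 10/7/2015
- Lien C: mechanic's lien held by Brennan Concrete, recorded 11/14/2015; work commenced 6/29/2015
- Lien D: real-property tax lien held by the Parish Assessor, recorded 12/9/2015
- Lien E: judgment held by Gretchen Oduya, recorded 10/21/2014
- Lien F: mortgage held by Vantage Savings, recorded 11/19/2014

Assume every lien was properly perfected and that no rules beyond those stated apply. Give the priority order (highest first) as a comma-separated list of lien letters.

Effective dates after the stated exceptions: B's effective date is 10/7/2015, when work began; C's effective date is 6/29/2015, when work began.
A is a condominium assessment lien and takes priority over every other lien.
Remaining liens by effective date: E (10/21/2014), F (11/19/2014), C (6/29/2015), B (10/7/2015), D (12/9/2015).
The subordination applies — E was senior to F — so E and F swap.

A, F, E, C, B, D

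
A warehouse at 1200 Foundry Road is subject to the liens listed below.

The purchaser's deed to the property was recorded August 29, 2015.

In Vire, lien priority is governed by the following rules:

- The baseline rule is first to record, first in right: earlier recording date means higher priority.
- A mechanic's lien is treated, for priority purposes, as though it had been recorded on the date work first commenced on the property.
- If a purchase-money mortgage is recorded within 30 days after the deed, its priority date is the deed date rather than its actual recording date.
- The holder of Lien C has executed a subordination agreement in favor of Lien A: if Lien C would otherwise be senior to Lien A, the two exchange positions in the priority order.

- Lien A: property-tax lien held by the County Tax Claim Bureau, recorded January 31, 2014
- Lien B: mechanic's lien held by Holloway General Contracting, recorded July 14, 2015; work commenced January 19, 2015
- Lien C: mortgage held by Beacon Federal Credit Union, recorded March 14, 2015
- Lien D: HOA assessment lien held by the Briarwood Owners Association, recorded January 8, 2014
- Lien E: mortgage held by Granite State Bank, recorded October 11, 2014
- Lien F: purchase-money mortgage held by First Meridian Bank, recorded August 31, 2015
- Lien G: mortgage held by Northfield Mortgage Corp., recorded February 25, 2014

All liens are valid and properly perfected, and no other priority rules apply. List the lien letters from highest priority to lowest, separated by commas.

Effective dates after the stated exceptions: B's effective date is January 19, 2015, when work began; F relates back to the deed date August 29, 2015.
Sorted by effective date: D (January 8, 2014), A (January 31, 2014), G (February 25, 2014), E (October 11, 2014), B (January 19, 2015), C (March 14, 2015), F (August 29, 2015).
Since C is not senior to A, the subordination leaves the order unchanged.

D, A, G, E, B, C, F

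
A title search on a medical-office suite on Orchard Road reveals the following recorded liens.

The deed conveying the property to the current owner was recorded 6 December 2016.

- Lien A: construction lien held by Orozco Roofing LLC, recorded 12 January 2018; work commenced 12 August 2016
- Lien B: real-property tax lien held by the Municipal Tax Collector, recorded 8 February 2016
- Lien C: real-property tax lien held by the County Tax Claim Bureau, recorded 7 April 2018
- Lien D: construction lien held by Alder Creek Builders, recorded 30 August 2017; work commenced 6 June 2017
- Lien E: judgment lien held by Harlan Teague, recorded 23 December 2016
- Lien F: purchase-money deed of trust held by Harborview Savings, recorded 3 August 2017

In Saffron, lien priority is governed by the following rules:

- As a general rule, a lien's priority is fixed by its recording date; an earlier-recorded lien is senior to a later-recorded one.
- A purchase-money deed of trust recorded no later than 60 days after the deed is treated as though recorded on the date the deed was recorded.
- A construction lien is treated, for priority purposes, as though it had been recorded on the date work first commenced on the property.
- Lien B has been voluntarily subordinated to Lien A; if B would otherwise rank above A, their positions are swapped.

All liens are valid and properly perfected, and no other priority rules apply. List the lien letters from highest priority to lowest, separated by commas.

A, B, E, D, F, C

Effective dates: A relates back to 12 August 2016 (work commenced); D relates back to 6 June 2017 (work commenced); F missed the 60-day window (240 days after the deed), so its recording date stands.
Ordering by effective date: B (8 February 2016), A (12 August 2016), E (23 December 2016), D (6 June 2017), F (3 August 2017), C (7 April 2018).
B would otherwise be senior to A, so under the subordination agreement B and A exchange positions.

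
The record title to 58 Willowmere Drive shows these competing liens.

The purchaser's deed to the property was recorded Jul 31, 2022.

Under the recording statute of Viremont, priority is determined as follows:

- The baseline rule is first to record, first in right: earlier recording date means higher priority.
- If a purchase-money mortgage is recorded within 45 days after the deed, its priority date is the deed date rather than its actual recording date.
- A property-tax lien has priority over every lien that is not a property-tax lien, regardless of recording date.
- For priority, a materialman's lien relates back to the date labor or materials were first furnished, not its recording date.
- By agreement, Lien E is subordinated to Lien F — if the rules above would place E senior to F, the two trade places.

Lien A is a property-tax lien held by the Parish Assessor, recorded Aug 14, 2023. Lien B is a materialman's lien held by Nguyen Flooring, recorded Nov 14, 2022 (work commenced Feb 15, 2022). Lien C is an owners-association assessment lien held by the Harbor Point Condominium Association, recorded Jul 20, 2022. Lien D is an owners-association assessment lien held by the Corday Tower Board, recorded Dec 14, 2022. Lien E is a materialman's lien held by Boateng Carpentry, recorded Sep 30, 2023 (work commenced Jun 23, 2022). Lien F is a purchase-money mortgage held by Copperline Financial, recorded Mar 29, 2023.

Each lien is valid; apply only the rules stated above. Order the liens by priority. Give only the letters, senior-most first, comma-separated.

A, B, F, C, D, E

Effective dates: B relates back to Feb 15, 2022 (work commenced); E is treated as recorded Jun 23, 2022, the work-commencement date; F was recorded 241 days after the deed, outside the 45-day window, so it keeps its recording date.
A is a property-tax lien, so it outranks all other liens regardless of date.
Remaining liens by effective date: B (Feb 15, 2022), E (Jun 23, 2022), C (Jul 20, 2022), D (Dec 14, 2022), F (Mar 29, 2023).
E is senior to F before the subordination, so the two trade places.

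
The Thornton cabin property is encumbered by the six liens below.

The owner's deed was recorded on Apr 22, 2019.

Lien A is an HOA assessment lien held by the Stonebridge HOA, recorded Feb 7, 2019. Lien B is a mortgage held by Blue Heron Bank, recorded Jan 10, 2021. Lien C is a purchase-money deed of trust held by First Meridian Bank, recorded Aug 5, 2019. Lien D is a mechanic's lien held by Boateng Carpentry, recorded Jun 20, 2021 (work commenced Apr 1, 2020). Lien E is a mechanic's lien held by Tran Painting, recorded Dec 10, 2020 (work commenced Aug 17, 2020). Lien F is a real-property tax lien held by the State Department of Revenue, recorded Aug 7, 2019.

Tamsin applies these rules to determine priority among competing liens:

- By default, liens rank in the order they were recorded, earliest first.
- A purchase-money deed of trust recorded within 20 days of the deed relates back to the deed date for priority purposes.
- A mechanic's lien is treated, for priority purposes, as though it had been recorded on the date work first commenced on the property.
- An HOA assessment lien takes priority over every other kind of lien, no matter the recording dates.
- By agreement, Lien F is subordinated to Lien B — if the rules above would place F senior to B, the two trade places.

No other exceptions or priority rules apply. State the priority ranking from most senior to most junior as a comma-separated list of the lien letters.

Effective dates after the stated exceptions: C missed the 20-day window (105 days after the deed), so its recording date stands; D is treated as recorded Apr 1, 2020, the work-commencement date; E's effective date is Aug 17, 2020, when work began.
A is an HOA assessment lien and takes priority over every other lien.
The other liens, earliest effective date first: C (Aug 5, 2019), F (Aug 7, 2019), D (Apr 1, 2020), E (Aug 17, 2020), B (Jan 10, 2021).
F is senior to B before the subordination, so the two trade places.

A, C, B, D, E, F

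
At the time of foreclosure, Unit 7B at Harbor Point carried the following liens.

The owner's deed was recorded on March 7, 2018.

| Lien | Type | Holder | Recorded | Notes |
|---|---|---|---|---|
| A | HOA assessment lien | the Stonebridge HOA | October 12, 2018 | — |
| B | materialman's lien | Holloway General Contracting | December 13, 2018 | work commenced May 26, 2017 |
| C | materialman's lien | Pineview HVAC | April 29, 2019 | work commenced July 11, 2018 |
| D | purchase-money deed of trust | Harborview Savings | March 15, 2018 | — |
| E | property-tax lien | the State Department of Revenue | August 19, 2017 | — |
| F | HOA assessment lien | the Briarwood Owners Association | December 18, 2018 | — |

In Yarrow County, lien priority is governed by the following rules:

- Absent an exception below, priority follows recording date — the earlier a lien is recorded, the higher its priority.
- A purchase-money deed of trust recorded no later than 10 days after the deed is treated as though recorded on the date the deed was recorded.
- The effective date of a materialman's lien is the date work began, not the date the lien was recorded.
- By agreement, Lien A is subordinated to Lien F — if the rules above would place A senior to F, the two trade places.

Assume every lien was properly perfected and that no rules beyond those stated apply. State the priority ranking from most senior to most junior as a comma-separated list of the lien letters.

First, effective dates: B is treated as recorded May 26, 2017, the work-commencement date; C is treated as recorded July 11, 2018, the work-commencement date; D was recorded within the 10-day window, so its effective date is the deed date March 7, 2018.
Sorted by effective date: B (May 26, 2017), E (August 19, 2017), D (March 7, 2018), C (July 11, 2018), A (October 12, 2018), F (December 18, 2018).
A is senior to F before the subordination, so the two trade places.

B, E, D, C, F, A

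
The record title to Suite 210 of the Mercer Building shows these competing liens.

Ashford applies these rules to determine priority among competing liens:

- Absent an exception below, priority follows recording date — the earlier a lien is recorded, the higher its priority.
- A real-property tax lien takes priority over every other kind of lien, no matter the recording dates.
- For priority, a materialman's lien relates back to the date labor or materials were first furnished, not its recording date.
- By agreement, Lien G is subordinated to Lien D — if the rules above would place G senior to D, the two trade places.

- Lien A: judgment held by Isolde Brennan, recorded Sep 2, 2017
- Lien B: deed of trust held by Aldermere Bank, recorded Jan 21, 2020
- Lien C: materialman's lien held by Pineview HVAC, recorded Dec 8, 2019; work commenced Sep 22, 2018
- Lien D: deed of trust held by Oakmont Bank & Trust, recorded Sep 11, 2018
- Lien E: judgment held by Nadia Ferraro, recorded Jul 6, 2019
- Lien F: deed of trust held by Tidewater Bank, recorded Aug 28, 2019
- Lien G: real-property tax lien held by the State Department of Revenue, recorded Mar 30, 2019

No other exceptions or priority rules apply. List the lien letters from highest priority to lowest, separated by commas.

Effective dates after the stated exceptions: C relates back to Sep 22, 2018 (work commenced).
G is a real-property tax lien and takes priority over every other lien.
Among the remaining liens, by effective date: A (Sep 2, 2017), D (Sep 11, 2018), C (Sep 22, 2018), E (Jul 6, 2019), F (Aug 28, 2019), B (Jan 21, 2020).
G would otherwise be senior to D, so under the subordination agreement G and D exchange positions.

D, A, G, C, E, F, B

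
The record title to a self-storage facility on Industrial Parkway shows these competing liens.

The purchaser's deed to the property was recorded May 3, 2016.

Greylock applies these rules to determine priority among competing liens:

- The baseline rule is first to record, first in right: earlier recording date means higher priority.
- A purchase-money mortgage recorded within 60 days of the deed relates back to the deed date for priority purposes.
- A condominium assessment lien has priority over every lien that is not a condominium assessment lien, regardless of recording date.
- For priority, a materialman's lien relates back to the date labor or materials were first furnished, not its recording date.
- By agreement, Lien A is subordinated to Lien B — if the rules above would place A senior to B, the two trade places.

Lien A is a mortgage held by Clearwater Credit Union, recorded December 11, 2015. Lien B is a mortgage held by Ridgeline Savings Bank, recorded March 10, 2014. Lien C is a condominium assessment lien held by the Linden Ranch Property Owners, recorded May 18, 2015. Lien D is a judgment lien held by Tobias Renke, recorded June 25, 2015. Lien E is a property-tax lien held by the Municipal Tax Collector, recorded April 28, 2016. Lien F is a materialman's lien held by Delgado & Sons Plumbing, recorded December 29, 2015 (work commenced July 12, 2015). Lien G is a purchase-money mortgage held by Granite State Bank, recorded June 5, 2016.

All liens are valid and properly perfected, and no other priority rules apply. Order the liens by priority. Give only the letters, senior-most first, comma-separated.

Effective dates after the stated exceptions: F's effective date is July 12, 2015, when work began; G relates back to the deed date May 3, 2016.
C, as a condominium assessment lien, has superpriority and ranks first.
Among the remaining liens, by effective date: B (March 10, 2014), D (June 25, 2015), F (July 12, 2015), A (December 11, 2015), E (April 28, 2016), G (May 3, 2016).
Since A is not senior to B, the subordination leaves the order unchanged.

C, B, D, F, A, E, G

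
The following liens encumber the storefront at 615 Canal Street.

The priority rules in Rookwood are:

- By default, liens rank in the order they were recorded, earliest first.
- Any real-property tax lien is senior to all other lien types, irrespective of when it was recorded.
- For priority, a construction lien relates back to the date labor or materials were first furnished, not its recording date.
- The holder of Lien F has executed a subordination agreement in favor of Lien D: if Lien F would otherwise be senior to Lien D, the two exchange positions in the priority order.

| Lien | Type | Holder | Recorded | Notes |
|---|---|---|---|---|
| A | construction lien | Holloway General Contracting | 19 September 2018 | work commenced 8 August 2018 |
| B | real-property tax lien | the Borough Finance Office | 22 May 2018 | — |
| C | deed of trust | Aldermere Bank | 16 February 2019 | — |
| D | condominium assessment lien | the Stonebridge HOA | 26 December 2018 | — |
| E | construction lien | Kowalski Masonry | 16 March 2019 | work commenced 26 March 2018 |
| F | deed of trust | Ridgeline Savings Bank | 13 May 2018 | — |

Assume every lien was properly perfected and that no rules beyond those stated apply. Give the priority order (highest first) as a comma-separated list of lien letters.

B, E, D, A, F, C

Effective dates: A is treated as recorded 8 August 2018, the work-commencement date; E relates back to 26 March 2018 (work commenced).
As a real-property tax lien, B is senior to every other lien.
Remaining liens by effective date: E (26 March 2018), F (13 May 2018), A (8 August 2018), D (26 December 2018), C (16 February 2019).
Because F would otherwise rank above D, the subordination swaps them.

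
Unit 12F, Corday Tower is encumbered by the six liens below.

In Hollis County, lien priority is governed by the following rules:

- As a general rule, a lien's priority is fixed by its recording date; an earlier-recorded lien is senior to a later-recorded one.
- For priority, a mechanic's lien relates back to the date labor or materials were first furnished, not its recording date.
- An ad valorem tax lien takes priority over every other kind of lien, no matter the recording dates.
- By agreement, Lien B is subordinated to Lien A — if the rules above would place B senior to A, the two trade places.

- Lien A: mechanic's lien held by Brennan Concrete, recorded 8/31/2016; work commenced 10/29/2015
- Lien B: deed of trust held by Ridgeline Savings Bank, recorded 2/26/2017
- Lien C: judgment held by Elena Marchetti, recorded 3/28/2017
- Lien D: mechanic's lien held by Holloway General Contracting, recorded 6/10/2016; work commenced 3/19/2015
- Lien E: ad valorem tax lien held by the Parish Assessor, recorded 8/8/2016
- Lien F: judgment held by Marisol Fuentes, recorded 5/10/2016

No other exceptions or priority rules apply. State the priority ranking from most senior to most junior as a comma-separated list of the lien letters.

E, D, A, F, B, C

First, effective dates: A's effective date is 10/29/2015, when work began; D relates back to 3/19/2015 (work commenced).
E is an ad valorem tax lien and takes priority over every other lien.
The other liens, earliest effective date first: D (3/19/2015), A (10/29/2015), F (5/10/2016), B (2/26/2017), C (3/28/2017).
B is already junior to A, so the subordination agreement changes nothing.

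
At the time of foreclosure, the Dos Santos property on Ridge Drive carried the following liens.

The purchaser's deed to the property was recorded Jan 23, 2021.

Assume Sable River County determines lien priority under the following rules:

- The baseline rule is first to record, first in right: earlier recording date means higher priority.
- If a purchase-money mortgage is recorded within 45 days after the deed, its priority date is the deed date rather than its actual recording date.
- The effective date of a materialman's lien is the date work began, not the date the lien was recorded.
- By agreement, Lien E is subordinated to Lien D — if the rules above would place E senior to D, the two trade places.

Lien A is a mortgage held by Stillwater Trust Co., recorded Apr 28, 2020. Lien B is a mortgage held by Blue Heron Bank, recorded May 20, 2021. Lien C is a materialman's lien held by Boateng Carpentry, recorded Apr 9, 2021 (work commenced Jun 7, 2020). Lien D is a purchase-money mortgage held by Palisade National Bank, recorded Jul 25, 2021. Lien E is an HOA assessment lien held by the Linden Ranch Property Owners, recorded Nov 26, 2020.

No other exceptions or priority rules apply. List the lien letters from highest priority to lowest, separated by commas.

Effective dates: C is treated as recorded Jun 7, 2020, the work-commencement date; D was recorded 183 days after the deed, outside the 45-day window, so it keeps its recording date.
By effective date: A (Apr 28, 2020), C (Jun 7, 2020), E (Nov 26, 2020), B (May 20, 2021), D (Jul 25, 2021).
The subordination applies — E was senior to D — so E and D swap.

A, C, D, B, E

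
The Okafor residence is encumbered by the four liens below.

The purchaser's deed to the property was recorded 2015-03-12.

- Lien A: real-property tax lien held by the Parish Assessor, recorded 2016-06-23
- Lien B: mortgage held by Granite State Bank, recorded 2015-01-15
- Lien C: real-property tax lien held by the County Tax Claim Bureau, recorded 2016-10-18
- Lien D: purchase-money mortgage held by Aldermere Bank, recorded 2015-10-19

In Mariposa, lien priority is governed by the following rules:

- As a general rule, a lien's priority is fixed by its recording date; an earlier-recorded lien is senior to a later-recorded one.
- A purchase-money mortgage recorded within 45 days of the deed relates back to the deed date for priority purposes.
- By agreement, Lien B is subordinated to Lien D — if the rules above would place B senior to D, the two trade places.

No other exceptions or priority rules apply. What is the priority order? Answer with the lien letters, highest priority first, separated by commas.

D, B, A, C

Adjusting effective dates: D was recorded 221 days after the deed, outside the 45-day window, so it keeps its recording date.
Ordering by effective date: B (2015-01-15), D (2015-10-19), A (2016-06-23), C (2016-10-18).
Because B would otherwise rank above D, the subordination swaps them.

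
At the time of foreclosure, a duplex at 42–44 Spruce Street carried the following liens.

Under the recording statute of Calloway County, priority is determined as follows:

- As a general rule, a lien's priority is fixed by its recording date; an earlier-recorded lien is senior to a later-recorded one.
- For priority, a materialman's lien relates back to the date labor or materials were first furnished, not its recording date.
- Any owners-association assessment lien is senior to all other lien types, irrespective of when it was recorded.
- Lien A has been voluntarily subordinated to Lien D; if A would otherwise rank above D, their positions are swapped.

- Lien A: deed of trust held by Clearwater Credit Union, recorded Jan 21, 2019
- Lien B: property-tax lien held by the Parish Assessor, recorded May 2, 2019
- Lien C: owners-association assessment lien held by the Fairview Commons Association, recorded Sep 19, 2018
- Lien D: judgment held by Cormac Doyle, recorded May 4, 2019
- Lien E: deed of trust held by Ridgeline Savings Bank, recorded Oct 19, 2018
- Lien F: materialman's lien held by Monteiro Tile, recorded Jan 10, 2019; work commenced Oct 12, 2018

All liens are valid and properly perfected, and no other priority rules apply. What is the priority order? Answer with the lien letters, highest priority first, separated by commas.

C, F, E, D, B, A

Adjusting effective dates: F's effective date is Oct 12, 2018, when work began.
As an owners-association assessment lien, C is senior to every other lien.
Among the remaining liens, by effective date: F (Oct 12, 2018), E (Oct 19, 2018), A (Jan 21, 2019), B (May 2, 2019), D (May 4, 2019).
Because A would otherwise rank above D, the subordination swaps them.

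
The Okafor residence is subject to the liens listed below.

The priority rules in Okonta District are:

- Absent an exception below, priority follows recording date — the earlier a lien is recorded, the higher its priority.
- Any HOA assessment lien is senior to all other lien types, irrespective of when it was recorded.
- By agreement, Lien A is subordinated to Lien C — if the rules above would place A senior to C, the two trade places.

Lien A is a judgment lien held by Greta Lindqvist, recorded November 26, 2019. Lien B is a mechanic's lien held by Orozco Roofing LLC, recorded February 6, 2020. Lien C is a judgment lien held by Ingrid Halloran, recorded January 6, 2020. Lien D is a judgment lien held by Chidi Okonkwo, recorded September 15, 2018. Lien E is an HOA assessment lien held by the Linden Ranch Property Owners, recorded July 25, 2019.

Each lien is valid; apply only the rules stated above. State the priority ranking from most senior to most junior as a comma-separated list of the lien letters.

E, D, C, A, B

As an HOA assessment lien, E is senior to every other lien.
Among the remaining liens, by effective date: D (September 15, 2018), A (November 26, 2019), C (January 6, 2020), B (February 6, 2020).
A is senior to C before the subordination, so the two trade places.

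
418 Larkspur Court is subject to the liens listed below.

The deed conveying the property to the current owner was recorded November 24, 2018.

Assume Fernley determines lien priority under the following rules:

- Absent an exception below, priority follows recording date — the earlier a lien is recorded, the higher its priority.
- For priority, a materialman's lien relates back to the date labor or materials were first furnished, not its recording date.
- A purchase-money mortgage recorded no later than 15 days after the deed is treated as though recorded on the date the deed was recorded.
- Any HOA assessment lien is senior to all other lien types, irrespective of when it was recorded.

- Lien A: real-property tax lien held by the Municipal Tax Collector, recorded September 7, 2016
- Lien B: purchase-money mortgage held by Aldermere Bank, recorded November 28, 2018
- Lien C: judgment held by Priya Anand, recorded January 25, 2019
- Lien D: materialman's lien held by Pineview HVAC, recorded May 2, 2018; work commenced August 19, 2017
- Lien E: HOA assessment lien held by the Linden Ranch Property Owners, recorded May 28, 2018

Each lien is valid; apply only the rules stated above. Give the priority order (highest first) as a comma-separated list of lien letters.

E, A, D, B, C

First, effective dates: B's effective date is the deed date, November 24, 2018; D's effective date is August 19, 2017, when work began.
E is an HOA assessment lien and takes priority over every other lien.
Among the remaining liens, by effective date: A (September 7, 2016), D (August 19, 2017), B (November 24, 2018), C (January 25, 2019).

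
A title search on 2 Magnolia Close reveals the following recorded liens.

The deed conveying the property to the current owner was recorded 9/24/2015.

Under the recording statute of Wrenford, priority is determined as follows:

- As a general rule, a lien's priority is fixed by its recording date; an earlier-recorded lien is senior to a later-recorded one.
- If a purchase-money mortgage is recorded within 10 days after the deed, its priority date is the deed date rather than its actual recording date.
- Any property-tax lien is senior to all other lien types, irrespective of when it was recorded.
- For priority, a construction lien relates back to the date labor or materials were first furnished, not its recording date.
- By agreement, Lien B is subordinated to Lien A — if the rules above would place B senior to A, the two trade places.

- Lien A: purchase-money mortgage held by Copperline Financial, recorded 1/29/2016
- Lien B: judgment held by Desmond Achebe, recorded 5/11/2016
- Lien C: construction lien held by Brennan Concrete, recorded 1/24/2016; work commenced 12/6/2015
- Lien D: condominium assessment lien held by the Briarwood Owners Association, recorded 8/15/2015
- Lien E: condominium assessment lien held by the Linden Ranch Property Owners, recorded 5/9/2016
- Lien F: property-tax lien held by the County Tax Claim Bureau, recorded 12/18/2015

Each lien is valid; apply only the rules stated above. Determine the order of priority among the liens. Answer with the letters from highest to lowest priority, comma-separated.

Effective dates: A was recorded 127 days after the deed — beyond 10 days — so no relation-back applies; C is treated as recorded 12/6/2015, the work-commencement date.
F, as a property-tax lien, has superpriority and ranks first.
The other liens, earliest effective date first: D (8/15/2015), C (12/6/2015), A (1/29/2016), E (5/9/2016), B (5/11/2016).
Since B is not senior to A, the subordination leaves the order unchanged.

F, D, C, A, E, B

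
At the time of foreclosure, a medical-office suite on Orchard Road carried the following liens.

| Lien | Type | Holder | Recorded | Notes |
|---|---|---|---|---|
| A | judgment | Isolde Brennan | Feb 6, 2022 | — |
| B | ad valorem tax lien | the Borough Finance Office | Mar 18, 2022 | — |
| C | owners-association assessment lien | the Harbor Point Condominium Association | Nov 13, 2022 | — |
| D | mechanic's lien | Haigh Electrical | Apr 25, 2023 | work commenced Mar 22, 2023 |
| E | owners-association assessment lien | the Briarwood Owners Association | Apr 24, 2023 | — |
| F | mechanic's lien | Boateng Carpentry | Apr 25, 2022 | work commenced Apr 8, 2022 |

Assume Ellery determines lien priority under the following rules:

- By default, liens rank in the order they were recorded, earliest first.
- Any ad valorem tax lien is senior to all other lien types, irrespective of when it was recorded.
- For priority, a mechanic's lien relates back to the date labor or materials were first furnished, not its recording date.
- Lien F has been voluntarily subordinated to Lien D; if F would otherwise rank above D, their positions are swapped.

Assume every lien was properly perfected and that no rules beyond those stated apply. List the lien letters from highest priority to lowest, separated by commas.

Adjusting effective dates: D is treated as recorded Mar 22, 2023, the work-commencement date; F is treated as recorded Apr 8, 2022, the work-commencement date.
As an ad valorem tax lien, B is senior to every other lien.
The other liens, earliest effective date first: A (Feb 6, 2022), F (Apr 8, 2022), C (Nov 13, 2022), D (Mar 22, 2023), E (Apr 24, 2023).
F is senior to D before the subordination, so the two trade places.

B, A, D, C, F, E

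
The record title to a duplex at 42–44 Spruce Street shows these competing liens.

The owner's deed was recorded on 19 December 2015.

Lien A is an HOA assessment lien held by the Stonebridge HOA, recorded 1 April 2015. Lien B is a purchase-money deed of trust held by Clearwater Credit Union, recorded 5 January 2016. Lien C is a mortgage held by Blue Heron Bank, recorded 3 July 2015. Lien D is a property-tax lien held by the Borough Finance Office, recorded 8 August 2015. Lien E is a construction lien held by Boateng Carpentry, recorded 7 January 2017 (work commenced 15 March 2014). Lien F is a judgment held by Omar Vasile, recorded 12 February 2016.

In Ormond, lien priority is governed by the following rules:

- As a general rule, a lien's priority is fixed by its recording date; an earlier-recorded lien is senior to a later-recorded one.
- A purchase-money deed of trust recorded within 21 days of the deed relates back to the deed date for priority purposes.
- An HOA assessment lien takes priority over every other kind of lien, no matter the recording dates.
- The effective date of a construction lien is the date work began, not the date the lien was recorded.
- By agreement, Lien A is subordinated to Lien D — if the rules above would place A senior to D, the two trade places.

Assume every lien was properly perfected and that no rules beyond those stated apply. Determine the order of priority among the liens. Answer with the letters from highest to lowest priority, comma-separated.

D, E, C, A, B, F

First, effective dates: B's effective date is the deed date, 19 December 2015; E's effective date is 15 March 2014, when work began.
A is an HOA assessment lien and takes priority over every other lien.
Remaining liens by effective date: E (15 March 2014), C (3 July 2015), D (8 August 2015), B (19 December 2015), F (12 February 2016).
A would otherwise be senior to D, so under the subordination agreement A and D exchange positions.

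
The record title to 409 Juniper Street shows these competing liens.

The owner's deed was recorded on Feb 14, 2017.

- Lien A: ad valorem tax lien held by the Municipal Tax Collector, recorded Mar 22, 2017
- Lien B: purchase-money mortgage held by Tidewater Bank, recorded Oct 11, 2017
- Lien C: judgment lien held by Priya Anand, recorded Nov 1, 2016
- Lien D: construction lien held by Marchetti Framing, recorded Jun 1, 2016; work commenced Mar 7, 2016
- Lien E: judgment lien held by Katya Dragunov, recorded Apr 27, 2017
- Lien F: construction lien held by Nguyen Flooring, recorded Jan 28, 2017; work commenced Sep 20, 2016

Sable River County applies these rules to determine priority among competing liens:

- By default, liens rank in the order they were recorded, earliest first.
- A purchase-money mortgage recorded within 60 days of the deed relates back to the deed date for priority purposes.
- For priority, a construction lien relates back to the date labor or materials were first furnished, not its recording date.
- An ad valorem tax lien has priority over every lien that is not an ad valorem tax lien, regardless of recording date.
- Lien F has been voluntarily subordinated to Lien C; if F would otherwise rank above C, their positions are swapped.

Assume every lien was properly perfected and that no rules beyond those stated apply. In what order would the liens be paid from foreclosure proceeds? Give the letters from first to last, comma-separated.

Adjusting effective dates: B was recorded 239 days after the deed — beyond 60 days — so no relation-back applies; D's effective date is Mar 7, 2016, when work began; F's effective date is Sep 20, 2016, when work began.
A, as an ad valorem tax lien, has superpriority and ranks first.
Remaining liens by effective date: D (Mar 7, 2016), F (Sep 20, 2016), C (Nov 1, 2016), E (Apr 27, 2017), B (Oct 11, 2017).
F would otherwise be senior to C, so under the subordination agreement F and C exchange positions.

A, D, C, F, E, B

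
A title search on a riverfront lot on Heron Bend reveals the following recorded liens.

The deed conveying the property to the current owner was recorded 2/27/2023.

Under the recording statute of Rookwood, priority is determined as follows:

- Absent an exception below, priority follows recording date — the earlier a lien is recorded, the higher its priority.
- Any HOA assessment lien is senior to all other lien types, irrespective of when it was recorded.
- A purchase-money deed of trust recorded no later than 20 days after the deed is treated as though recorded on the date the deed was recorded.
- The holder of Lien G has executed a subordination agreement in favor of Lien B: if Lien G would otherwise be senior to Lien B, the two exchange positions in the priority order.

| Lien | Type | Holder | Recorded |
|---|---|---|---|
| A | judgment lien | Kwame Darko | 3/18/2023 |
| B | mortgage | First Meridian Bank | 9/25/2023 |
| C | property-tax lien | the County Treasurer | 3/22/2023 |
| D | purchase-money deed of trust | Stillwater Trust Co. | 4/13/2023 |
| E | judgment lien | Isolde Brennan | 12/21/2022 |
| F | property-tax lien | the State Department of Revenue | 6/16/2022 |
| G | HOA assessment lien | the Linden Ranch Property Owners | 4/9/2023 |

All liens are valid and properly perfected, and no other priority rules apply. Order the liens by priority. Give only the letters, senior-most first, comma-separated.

B, F, E, A, C, D, G

Adjusting effective dates: D was recorded 45 days after the deed, outside the 20-day window, so it keeps its recording date.
As an HOA assessment lien, G is senior to every other lien.
Remaining liens by effective date: F (6/16/2022), E (12/21/2022), A (3/18/2023), C (3/22/2023), D (4/13/2023), B (9/25/2023).
The subordination applies — G was senior to B — so G and B swap.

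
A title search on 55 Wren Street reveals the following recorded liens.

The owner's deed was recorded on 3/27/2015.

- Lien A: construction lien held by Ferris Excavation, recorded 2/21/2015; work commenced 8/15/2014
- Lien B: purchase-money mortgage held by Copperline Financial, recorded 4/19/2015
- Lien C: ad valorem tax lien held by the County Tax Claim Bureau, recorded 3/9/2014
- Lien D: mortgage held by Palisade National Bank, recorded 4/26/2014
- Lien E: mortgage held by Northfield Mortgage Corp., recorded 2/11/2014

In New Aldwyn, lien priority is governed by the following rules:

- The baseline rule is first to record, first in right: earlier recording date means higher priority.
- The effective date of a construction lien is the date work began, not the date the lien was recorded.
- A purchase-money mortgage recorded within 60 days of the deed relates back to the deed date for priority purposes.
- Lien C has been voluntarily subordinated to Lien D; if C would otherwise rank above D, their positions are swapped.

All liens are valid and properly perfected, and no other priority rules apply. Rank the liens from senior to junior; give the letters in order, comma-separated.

First, effective dates: A is treated as recorded 8/15/2014, the work-commencement date; B's effective date is the deed date, 3/27/2015.
Sorted by effective date: E (2/11/2014), C (3/9/2014), D (4/26/2014), A (8/15/2014), B (3/27/2015).
C would otherwise be senior to D, so under the subordination agreement C and D exchange positions.

E, D, C, A, B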